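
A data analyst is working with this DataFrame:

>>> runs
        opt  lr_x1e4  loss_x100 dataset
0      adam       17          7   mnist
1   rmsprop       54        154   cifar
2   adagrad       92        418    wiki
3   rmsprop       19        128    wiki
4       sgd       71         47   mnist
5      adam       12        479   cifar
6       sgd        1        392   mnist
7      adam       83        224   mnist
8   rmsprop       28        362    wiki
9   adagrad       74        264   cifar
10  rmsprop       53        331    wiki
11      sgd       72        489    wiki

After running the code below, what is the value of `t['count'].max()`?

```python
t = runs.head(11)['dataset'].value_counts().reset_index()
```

4

take first 11 rows:
        opt  lr_x1e4  loss_x100 dataset
0      adam       17          7   mnist
1   rmsprop       54        154   cifar
2   adagrad       92        418    wiki
3   rmsprop       19        128    wiki
4       sgd       71         47   mnist
5      adam       12        479   cifar
6       sgd        1        392   mnist
7      adam       83        224   mnist
8   rmsprop       28        362    wiki
9   adagrad       74        264   cifar
10  rmsprop       53        331    wiki
value_counts of dataset:
dataset
mnist    4
wiki     4
cifar    3
Name: count, dtype: int64
reset_index():
  dataset  count
0   mnist      4
1    wiki      4
2   cifar      3
So max() = 4.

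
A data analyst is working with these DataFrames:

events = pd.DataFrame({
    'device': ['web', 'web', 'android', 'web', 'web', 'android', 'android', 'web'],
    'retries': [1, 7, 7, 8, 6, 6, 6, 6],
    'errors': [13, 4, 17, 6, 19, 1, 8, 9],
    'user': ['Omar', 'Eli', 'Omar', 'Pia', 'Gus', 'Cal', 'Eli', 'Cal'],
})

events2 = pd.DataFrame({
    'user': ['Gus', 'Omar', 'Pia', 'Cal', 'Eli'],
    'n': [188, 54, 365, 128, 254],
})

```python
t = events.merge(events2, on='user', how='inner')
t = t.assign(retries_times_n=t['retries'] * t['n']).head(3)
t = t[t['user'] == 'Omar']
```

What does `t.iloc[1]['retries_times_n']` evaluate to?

merge on 'user' (how='inner') → 8 rows:
    device  retries  errors  user    n
0      web        1      13  Omar   54
1      web        7       4   Eli  254
2  android        7      17  Omar   54
3      web        8       6   Pia  365
4      web        6      19   Gus  188
5  android        6       1   Cal  128
6  android        6       8   Eli  254
7      web        6       9   Cal  128
add column retries_times_n = t['retries'] * t['n']:
    device  retries  errors  user    n  retries_times_n
0      web        1      13  Omar   54               54
1      web        7       4   Eli  254             1778
2  android        7      17  Omar   54              378
3      web        8       6   Pia  365             2920
4      web        6      19   Gus  188             1128
5  android        6       1   Cal  128              768
6  android        6       8   Eli  254             1524
7      web        6       9   Cal  128              768
take first 3 rows:
    device  retries  errors  user    n  retries_times_n
0      web        1      13  Omar   54               54
1      web        7       4   Eli  254             1778
2  android        7      17  Omar   54              378
filter rows where user == 'Omar':
    device  retries  errors  user   n  retries_times_n
0      web        1      13  Omar  54               54
2  android        7      17  Omar  54              378

378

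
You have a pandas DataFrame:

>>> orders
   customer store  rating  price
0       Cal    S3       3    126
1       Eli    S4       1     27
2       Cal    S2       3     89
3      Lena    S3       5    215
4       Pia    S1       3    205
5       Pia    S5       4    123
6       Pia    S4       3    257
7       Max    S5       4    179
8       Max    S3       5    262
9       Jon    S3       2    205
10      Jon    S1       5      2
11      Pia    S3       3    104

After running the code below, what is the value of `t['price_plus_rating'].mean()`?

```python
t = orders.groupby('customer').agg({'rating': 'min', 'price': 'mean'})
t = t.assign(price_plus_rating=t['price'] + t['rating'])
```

group by customer: min(rating), mean(price):
          rating   price
customer                
Cal            3  107.50
Eli            1   27.00
Jon            2  103.50
Lena           5  215.00
Max            4  220.50
Pia            3  172.25
add column price_plus_rating = t['price'] + t['rating']:
          rating   price  price_plus_rating
customer                                   
Cal            3  107.50             110.50
Eli            1   27.00              28.00
Jon            2  103.50             105.50
Lena           5  215.00             220.00
Max            4  220.50             224.50
Pia            3  172.25             175.25
Taking the mean of column 'price_plus_rating' gives 143.958333333.

143.958333333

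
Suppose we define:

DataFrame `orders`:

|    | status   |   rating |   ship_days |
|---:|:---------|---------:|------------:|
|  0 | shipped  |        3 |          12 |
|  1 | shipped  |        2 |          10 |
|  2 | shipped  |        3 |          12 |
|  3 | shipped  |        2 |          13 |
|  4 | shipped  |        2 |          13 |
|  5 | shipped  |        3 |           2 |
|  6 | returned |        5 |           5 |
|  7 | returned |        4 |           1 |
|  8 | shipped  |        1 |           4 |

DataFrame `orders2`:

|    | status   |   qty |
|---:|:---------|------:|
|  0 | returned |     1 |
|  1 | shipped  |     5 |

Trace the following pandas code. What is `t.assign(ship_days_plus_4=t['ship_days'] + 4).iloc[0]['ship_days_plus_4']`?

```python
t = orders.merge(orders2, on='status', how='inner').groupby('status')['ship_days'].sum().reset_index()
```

merge on 'status' (how='inner') → 9 rows:
     status  rating  ship_days  qty
0   shipped       3         12    5
1   shipped       2         10    5
2   shipped       3         12    5
3   shipped       2         13    5
4   shipped       2         13    5
5   shipped       3          2    5
6  returned       5          5    1
7  returned       4          1    1
8   shipped       1          4    5
group by status, sum of ship_days:
status
returned     6
shipped     66
Name: ship_days, dtype: int64
reset_index():
     status  ship_days
0  returned          6
1   shipped         66
add column ship_days_plus_4 = t['ship_days'] + 4:
     status  ship_days  ship_days_plus_4
0  returned          6                10
1   shipped         66                70
The value at position 0, column 'ship_days_plus_4' is 10.

10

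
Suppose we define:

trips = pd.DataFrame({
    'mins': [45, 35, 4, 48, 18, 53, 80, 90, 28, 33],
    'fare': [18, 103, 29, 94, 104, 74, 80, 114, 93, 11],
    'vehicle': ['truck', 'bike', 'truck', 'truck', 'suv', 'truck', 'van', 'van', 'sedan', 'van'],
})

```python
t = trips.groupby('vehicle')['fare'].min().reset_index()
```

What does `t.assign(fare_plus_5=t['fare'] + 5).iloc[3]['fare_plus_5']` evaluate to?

23

group by vehicle, min of fare:
vehicle
bike     103
sedan     93
suv      104
truck     18
van       11
Name: fare, dtype: int64
reset_index():
  vehicle  fare
0    bike   103
1   sedan    93
2     suv   104
3   truck    18
4     van    11
add column fare_plus_5 = t['fare'] + 5:
  vehicle  fare  fare_plus_5
0    bike   103          108
1   sedan    93           98
2     suv   104          109
3   truck    18           23
4     van    11           16
Hence 23.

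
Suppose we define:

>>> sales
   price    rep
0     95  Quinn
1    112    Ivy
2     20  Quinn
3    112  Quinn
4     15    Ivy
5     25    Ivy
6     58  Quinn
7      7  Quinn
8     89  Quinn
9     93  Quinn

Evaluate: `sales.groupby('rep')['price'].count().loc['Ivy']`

3

group by rep, count of price:
rep
Ivy      3
Quinn    7
Name: price, dtype: int64
So loc['Ivy'] = 3.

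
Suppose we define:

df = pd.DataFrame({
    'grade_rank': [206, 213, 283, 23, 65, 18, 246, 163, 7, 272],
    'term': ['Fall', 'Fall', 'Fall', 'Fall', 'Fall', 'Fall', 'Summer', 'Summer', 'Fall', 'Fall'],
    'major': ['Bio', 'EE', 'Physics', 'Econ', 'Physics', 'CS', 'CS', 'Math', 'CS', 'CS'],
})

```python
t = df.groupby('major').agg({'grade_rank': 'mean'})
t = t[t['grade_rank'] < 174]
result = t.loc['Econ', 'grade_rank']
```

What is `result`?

group by major, mean of grade_rank:
         grade_rank
major              
Bio          206.00
CS           135.75
EE           213.00
Econ          23.00
Math         163.00
Physics      174.00
filter rows where grade_rank < 174:
       grade_rank
major            
CS         135.75
Econ        23.00
Math       163.00
Taking the value at row 'Econ', column 'grade_rank' gives 23.0.

23.0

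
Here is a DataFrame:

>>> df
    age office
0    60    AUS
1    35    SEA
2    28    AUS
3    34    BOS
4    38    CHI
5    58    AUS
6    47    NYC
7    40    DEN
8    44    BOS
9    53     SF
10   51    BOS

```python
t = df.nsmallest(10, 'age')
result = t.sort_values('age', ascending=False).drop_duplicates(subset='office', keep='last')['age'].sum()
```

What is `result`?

take 10 rows with smallest age:
    age office
2    28    AUS
3    34    BOS
1    35    SEA
4    38    CHI
7    40    DEN
8    44    BOS
6    47    NYC
10   51    BOS
9    53     SF
5    58    AUS
sort by age descending:
    age office
5    58    AUS
9    53     SF
10   51    BOS
6    47    NYC
8    44    BOS
7    40    DEN
4    38    CHI
1    35    SEA
3    34    BOS
2    28    AUS
drop duplicate office (keep=last):
   age office
9   53     SF
6   47    NYC
7   40    DEN
4   38    CHI
1   35    SEA
3   34    BOS
2   28    AUS

275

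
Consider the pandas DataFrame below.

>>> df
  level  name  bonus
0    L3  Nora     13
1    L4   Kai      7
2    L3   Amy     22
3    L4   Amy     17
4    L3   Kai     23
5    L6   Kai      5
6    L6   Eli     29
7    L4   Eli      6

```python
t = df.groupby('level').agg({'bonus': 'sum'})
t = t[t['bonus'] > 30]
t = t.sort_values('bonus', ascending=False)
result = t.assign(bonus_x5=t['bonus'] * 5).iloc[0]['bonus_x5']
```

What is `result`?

290

group by level, sum of bonus:
       bonus
level       
L3        58
L4        30
L6        34
filter rows where bonus > 30:
       bonus
level       
L3        58
L6        34
sort by bonus descending:
       bonus
level       
L3        58
L6        34
add column bonus_x5 = t['bonus'] * 5:
       bonus  bonus_x5
level                 
L3        58       290
L6        34       170
Then the value at position 0, column 'bonus_x5': 290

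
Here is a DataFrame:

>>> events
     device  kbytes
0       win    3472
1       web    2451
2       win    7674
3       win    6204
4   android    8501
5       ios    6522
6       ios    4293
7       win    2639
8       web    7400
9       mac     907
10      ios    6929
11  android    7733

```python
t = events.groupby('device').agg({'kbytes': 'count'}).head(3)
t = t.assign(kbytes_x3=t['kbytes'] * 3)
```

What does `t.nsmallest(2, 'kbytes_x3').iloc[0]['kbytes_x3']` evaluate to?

group by device, count of kbytes:
         kbytes
device         
android       2
ios           3
mac           1
web           2
win           4
take first 3 rows:
         kbytes
device         
android       2
ios           3
mac           1
add column kbytes_x3 = t['kbytes'] * 3:
         kbytes  kbytes_x3
device                    
android       2          6
ios           3          9
mac           1          3
take 2 rows with smallest kbytes_x3:
         kbytes  kbytes_x3
device                    
mac           1          3
android       2          6
Finally, value at position 0, column 'kbytes_x3' = 3.

3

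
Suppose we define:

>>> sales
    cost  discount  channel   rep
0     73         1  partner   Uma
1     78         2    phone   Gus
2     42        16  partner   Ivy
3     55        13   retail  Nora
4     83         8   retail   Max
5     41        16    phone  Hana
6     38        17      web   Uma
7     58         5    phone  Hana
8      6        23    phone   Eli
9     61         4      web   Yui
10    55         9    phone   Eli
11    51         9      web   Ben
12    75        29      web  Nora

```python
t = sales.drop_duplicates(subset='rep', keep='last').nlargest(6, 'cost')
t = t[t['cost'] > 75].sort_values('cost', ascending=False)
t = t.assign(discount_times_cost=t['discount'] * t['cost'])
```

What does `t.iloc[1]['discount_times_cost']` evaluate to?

drop duplicate rep (keep=last):
    cost  discount  channel   rep
1     78         2    phone   Gus
2     42        16  partner   Ivy
4     83         8   retail   Max
6     38        17      web   Uma
7     58         5    phone  Hana
9     61         4      web   Yui
10    55         9    phone   Eli
11    51         9      web   Ben
12    75        29      web  Nora
take 6 rows with largest cost:
    cost  discount channel   rep
4     83         8  retail   Max
1     78         2   phone   Gus
12    75        29     web  Nora
9     61         4     web   Yui
7     58         5   phone  Hana
10    55         9   phone   Eli
filter rows where cost > 75:
   cost  discount channel  rep
4    83         8  retail  Max
1    78         2   phone  Gus
sort by cost descending:
   cost  discount channel  rep
4    83         8  retail  Max
1    78         2   phone  Gus
add column discount_times_cost = t['discount'] * t['cost']:
   cost  discount channel  rep  discount_times_cost
4    83         8  retail  Max                  664
1    78         2   phone  Gus                  156
value at position 1, column 'discount_times_cost' → 156

156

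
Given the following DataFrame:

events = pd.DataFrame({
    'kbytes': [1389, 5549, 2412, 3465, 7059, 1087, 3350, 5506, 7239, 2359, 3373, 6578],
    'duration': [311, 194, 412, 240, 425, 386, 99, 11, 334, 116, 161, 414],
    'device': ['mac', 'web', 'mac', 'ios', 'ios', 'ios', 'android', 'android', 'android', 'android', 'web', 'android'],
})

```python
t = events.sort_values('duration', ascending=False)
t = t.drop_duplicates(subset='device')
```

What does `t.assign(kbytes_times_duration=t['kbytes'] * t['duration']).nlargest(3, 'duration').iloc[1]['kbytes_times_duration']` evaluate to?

sort by duration descending:
    kbytes  duration   device
4     7059       425      ios
11    6578       414  android
2     2412       412      mac
5     1087       386      ios
8     7239       334  android
0     1389       311      mac
3     3465       240      ios
1     5549       194      web
10    3373       161      web
9     2359       116  android
6     3350        99  android
7     5506        11  android
drop duplicate device (keep=first):
    kbytes  duration   device
4     7059       425      ios
11    6578       414  android
2     2412       412      mac
1     5549       194      web
add column kbytes_times_duration = t['kbytes'] * t['duration']:
    kbytes  duration   device  kbytes_times_duration
4     7059       425      ios                3000075
11    6578       414  android                2723292
2     2412       412      mac                 993744
1     5549       194      web                1076506
take 3 rows with largest duration:
    kbytes  duration   device  kbytes_times_duration
4     7059       425      ios                3000075
11    6578       414  android                2723292
2     2412       412      mac                 993744
value at position 1, column 'kbytes_times_duration' → 2723292

2723292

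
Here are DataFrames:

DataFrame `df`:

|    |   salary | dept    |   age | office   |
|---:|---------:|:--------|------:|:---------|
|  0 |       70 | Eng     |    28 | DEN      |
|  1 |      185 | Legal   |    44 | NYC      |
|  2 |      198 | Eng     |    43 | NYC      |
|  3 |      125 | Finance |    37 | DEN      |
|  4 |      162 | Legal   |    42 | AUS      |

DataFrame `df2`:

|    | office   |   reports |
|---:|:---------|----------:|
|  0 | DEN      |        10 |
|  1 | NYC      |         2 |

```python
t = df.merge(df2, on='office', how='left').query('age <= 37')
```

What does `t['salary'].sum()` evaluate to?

merge on 'office' (how='left') → 5 rows:
   salary     dept  age office  reports
0      70      Eng   28    DEN     10.0
1     185    Legal   44    NYC      2.0
2     198      Eng   43    NYC      2.0
3     125  Finance   37    DEN     10.0
4     162    Legal   42    AUS      NaN
filter rows where age <= 37:
   salary     dept  age office  reports
0      70      Eng   28    DEN     10.0
3     125  Finance   37    DEN     10.0
So sum() = 195.

195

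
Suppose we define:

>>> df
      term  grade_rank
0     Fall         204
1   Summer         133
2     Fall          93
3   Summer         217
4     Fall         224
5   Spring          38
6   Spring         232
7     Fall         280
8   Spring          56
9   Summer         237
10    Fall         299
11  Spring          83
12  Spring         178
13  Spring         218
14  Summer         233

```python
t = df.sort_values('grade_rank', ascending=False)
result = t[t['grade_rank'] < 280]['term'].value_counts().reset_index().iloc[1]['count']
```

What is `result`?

4

sort by grade_rank descending:
      term  grade_rank
10    Fall         299
7     Fall         280
9   Summer         237
14  Summer         233
6   Spring         232
4     Fall         224
13  Spring         218
3   Summer         217
0     Fall         204
12  Spring         178
1   Summer         133
2     Fall          93
11  Spring          83
8   Spring          56
5   Spring          38
filter rows where grade_rank < 280:
      term  grade_rank
9   Summer         237
14  Summer         233
6   Spring         232
4     Fall         224
13  Spring         218
3   Summer         217
0     Fall         204
12  Spring         178
1   Summer         133
2     Fall          93
11  Spring          83
8   Spring          56
5   Spring          38
value_counts of term:
term
Spring    6
Summer    4
Fall      3
Name: count, dtype: int64
reset_index():
     term  count
0  Spring      6
1  Summer      4
2    Fall      3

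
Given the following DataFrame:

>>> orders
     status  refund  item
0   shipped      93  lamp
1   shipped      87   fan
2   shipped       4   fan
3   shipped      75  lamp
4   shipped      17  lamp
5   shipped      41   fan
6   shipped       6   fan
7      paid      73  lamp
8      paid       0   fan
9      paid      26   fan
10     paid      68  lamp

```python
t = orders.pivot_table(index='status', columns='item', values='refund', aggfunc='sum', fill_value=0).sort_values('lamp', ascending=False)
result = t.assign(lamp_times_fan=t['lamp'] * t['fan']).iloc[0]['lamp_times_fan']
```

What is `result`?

pivot: rows=status, cols=item, sum(refund):
item     fan  lamp
status            
paid      26   141
shipped  138   185
sort by lamp descending:
item     fan  lamp
status            
shipped  138   185
paid      26   141
add column lamp_times_fan = t['lamp'] * t['fan']:
item     fan  lamp  lamp_times_fan
status                            
shipped  138   185           25530
paid      26   141            3666

25530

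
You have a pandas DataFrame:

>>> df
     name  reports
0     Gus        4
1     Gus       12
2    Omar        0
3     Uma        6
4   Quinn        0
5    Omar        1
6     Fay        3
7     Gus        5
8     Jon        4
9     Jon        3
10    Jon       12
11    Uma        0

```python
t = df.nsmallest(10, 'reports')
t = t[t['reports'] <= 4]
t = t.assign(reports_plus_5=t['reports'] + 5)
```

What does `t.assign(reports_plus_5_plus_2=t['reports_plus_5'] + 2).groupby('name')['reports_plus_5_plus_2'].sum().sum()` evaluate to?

71

take 10 rows with smallest reports:
     name  reports
2    Omar        0
4   Quinn        0
11    Uma        0
5    Omar        1
6     Fay        3
9     Jon        3
0     Gus        4
8     Jon        4
7     Gus        5
3     Uma        6
filter rows where reports <= 4:
     name  reports
2    Omar        0
4   Quinn        0
11    Uma        0
5    Omar        1
6     Fay        3
9     Jon        3
0     Gus        4
8     Jon        4
add column reports_plus_5 = t['reports'] + 5:
     name  reports  reports_plus_5
2    Omar        0               5
4   Quinn        0               5
11    Uma        0               5
5    Omar        1               6
6     Fay        3               8
9     Jon        3               8
0     Gus        4               9
8     Jon        4               9
add column reports_plus_5_plus_2 = t['reports_plus_5'] + 2:
     name  reports  reports_plus_5  reports_plus_5_plus_2
2    Omar        0               5                      7
4   Quinn        0               5                      7
11    Uma        0               5                      7
5    Omar        1               6                      8
6     Fay        3               8                     10
9     Jon        3               8                     10
0     Gus        4               9                     11
8     Jon        4               9                     11
group by name, sum of reports_plus_5_plus_2:
name
Fay      10
Gus      11
Jon      21
Omar     15
Quinn     7
Uma       7
Name: reports_plus_5_plus_2, dtype: int64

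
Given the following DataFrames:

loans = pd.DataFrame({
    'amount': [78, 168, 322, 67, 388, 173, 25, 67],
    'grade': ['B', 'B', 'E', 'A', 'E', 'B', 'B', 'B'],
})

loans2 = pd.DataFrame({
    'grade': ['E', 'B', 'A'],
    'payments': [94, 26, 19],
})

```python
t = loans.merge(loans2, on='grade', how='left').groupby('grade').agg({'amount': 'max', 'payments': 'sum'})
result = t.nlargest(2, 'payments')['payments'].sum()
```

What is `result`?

318

merge on 'grade' (how='left') → 8 rows:
   amount grade  payments
0      78     B        26
1     168     B        26
2     322     E        94
3      67     A        19
4     388     E        94
5     173     B        26
6      25     B        26
7      67     B        26
group by grade: max(amount), sum(payments):
       amount  payments
grade                  
A          67        19
B         173       130
E         388       188
take 2 rows with largest payments:
       amount  payments
grade                  
E         388       188
B         173       130
So sum() = 318.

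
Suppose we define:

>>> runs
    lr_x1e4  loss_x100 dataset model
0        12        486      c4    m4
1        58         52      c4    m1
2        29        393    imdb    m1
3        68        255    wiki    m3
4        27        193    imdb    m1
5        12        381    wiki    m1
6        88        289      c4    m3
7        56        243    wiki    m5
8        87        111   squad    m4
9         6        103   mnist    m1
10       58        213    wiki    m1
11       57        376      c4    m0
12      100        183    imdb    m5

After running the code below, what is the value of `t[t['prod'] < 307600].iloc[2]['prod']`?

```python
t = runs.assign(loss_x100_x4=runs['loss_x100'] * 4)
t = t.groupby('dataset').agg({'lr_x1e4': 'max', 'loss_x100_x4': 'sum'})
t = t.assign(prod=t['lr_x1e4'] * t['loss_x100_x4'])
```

297024

add column loss_x100_x4 = runs['loss_x100'] * 4:
    lr_x1e4  loss_x100 dataset model  loss_x100_x4
0        12        486      c4    m4          1944
1        58         52      c4    m1           208
2        29        393    imdb    m1          1572
3        68        255    wiki    m3          1020
4        27        193    imdb    m1           772
5        12        381    wiki    m1          1524
6        88        289      c4    m3          1156
7        56        243    wiki    m5           972
8        87        111   squad    m4           444
9         6        103   mnist    m1           412
10       58        213    wiki    m1           852
11       57        376      c4    m0          1504
12      100        183    imdb    m5           732
group by dataset: max(lr_x1e4), sum(loss_x100_x4):
         lr_x1e4  loss_x100_x4
dataset                       
c4            88          4812
imdb         100          3076
mnist          6           412
squad         87           444
wiki          68          4368
add column prod = t['lr_x1e4'] * t['loss_x100_x4']:
         lr_x1e4  loss_x100_x4    prod
dataset                               
c4            88          4812  423456
imdb         100          3076  307600
mnist          6           412    2472
squad         87           444   38628
wiki          68          4368  297024
filter rows where prod < 307600:
         lr_x1e4  loss_x100_x4    prod
dataset                               
mnist          6           412    2472
squad         87           444   38628
wiki          68          4368  297024
The value at position 2, column 'prod' is 297024.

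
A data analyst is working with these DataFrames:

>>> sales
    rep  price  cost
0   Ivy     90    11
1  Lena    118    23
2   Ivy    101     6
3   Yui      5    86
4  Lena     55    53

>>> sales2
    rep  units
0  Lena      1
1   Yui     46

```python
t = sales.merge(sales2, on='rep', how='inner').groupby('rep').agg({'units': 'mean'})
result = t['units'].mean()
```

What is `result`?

23.5

merge on 'rep' (how='inner') → 3 rows:
    rep  price  cost  units
0  Lena    118    23      1
1   Yui      5    86     46
2  Lena     55    53      1
group by rep, mean of units:
      units
rep        
Lena    1.0
Yui    46.0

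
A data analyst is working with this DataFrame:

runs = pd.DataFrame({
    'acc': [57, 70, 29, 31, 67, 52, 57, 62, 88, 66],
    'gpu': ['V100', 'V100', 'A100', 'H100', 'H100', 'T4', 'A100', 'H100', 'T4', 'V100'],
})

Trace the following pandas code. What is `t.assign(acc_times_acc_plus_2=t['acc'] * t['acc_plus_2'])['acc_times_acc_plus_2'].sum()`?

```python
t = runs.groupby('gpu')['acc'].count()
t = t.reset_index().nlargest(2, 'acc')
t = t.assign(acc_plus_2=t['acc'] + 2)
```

group by gpu, count of acc:
gpu
A100    2
H100    3
T4      2
V100    3
Name: acc, dtype: int64
reset_index():
    gpu  acc
0  A100    2
1  H100    3
2    T4    2
3  V100    3
take 2 rows with largest acc:
    gpu  acc
1  H100    3
3  V100    3
add column acc_plus_2 = t['acc'] + 2:
    gpu  acc  acc_plus_2
1  H100    3           5
3  V100    3           5
add column acc_times_acc_plus_2 = t['acc'] * t['acc_plus_2']:
    gpu  acc  acc_plus_2  acc_times_acc_plus_2
1  H100    3           5                    15
3  V100    3           5                    15
So sum() = 30.

30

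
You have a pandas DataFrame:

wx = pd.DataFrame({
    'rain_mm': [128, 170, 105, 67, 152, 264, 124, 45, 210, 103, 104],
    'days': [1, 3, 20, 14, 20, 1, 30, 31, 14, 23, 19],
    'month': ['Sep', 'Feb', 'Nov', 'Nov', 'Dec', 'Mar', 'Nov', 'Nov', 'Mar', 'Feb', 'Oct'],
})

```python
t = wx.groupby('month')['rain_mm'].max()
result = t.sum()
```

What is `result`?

group by month, max of rain_mm:
month
Dec    152
Feb    170
Mar    264
Nov    124
Oct    104
Sep    128
Name: rain_mm, dtype: int64

942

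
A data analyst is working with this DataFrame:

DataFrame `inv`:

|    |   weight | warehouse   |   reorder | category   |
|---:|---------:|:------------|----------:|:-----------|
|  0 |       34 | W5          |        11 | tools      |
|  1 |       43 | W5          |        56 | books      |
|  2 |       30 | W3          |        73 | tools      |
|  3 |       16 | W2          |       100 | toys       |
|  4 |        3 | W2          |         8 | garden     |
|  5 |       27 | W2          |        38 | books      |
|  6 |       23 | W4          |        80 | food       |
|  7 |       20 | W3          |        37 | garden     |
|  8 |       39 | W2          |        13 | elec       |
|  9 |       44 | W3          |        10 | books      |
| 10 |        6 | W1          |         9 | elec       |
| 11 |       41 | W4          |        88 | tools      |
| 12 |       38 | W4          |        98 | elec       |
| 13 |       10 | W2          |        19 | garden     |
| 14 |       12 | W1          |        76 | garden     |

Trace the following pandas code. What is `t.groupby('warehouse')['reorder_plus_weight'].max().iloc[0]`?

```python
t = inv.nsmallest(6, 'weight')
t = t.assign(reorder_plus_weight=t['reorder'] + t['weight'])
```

take 6 rows with smallest weight:
    weight warehouse  reorder category
4        3        W2        8   garden
10       6        W1        9     elec
13      10        W2       19   garden
14      12        W1       76   garden
3       16        W2      100     toys
7       20        W3       37   garden
add column reorder_plus_weight = t['reorder'] + t['weight']:
    weight warehouse  reorder category  reorder_plus_weight
4        3        W2        8   garden                   11
10       6        W1        9     elec                   15
13      10        W2       19   garden                   29
14      12        W1       76   garden                   88
3       16        W2      100     toys                  116
7       20        W3       37   garden                   57
group by warehouse, max of reorder_plus_weight:
warehouse
W1     88
W2    116
W3     57
Name: reorder_plus_weight, dtype: int64
Hence 88.

88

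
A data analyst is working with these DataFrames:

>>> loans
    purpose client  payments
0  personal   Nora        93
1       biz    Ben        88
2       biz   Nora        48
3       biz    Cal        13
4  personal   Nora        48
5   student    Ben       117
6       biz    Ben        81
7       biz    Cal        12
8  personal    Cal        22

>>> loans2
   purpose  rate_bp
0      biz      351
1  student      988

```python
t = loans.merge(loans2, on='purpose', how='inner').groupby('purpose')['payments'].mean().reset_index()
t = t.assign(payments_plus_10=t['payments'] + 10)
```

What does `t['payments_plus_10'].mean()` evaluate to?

merge on 'purpose' (how='inner') → 6 rows:
   purpose client  payments  rate_bp
0      biz    Ben        88      351
1      biz   Nora        48      351
2      biz    Cal        13      351
3  student    Ben       117      988
4      biz    Ben        81      351
5      biz    Cal        12      351
group by purpose, mean of payments:
purpose
biz         48.4
student    117.0
Name: payments, dtype: float64
reset_index():
   purpose  payments
0      biz      48.4
1  student     117.0
add column payments_plus_10 = t['payments'] + 10:
   purpose  payments  payments_plus_10
0      biz      48.4              58.4
1  student     117.0             127.0
So mean() = 92.7.

92.7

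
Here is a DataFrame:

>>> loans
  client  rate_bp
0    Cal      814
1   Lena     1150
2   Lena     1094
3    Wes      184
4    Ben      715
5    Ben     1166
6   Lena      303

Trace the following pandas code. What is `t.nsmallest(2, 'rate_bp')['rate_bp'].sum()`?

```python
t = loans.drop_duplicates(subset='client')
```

drop duplicate client (keep=first):
  client  rate_bp
0    Cal      814
1   Lena     1150
3    Wes      184
4    Ben      715
take 2 rows with smallest rate_bp:
  client  rate_bp
3    Wes      184
4    Ben      715
Taking the sum of column 'rate_bp' gives 899.

899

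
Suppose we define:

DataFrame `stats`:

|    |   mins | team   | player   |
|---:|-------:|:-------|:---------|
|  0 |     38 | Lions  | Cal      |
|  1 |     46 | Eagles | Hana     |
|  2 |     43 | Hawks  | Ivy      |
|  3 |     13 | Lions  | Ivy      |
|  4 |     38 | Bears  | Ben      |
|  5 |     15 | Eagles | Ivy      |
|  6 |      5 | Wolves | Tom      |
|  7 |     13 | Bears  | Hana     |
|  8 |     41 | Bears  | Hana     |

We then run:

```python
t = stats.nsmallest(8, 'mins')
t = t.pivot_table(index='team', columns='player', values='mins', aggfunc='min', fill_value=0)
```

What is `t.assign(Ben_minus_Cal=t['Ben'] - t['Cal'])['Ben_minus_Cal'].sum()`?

take 8 rows with smallest mins:
   mins    team player
6     5  Wolves    Tom
3    13   Lions    Ivy
7    13   Bears   Hana
5    15  Eagles    Ivy
0    38   Lions    Cal
4    38   Bears    Ben
8    41   Bears   Hana
2    43   Hawks    Ivy
pivot: rows=team, cols=player, min(mins):
player  Ben  Cal  Hana  Ivy  Tom
team                            
Bears    38    0    13    0    0
Eagles    0    0     0   15    0
Hawks     0    0     0   43    0
Lions     0   38     0   13    0
Wolves    0    0     0    0    5
add column Ben_minus_Cal = t['Ben'] - t['Cal']:
player  Ben  Cal  Hana  Ivy  Tom  Ben_minus_Cal
team                                           
Bears    38    0    13    0    0             38
Eagles    0    0     0   15    0              0
Hawks     0    0     0   43    0              0
Lions     0   38     0   13    0            -38
Wolves    0    0     0    0    5              0
Reading off the sum of column 'Ben_minus_Cal', we get 0.

0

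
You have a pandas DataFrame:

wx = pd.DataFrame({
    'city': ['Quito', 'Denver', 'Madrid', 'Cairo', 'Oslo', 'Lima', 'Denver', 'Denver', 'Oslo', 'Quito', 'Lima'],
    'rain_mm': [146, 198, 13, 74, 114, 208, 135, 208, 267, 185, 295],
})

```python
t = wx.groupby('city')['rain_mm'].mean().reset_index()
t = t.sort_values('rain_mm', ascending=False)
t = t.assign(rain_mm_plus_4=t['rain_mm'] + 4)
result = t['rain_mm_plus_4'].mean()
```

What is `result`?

group by city, mean of rain_mm:
city
Cairo      74.000000
Denver    180.333333
Lima      251.500000
Madrid     13.000000
Oslo      190.500000
Quito     165.500000
Name: rain_mm, dtype: float64
reset_index():
     city     rain_mm
0   Cairo   74.000000
1  Denver  180.333333
2    Lima  251.500000
3  Madrid   13.000000
4    Oslo  190.500000
5   Quito  165.500000
sort by rain_mm descending:
     city     rain_mm
2    Lima  251.500000
4    Oslo  190.500000
1  Denver  180.333333
5   Quito  165.500000
0   Cairo   74.000000
3  Madrid   13.000000
add column rain_mm_plus_4 = t['rain_mm'] + 4:
     city     rain_mm  rain_mm_plus_4
2    Lima  251.500000      255.500000
4    Oslo  190.500000      194.500000
1  Denver  180.333333      184.333333
5   Quito  165.500000      169.500000
0   Cairo   74.000000       78.000000
3  Madrid   13.000000       17.000000

149.805555556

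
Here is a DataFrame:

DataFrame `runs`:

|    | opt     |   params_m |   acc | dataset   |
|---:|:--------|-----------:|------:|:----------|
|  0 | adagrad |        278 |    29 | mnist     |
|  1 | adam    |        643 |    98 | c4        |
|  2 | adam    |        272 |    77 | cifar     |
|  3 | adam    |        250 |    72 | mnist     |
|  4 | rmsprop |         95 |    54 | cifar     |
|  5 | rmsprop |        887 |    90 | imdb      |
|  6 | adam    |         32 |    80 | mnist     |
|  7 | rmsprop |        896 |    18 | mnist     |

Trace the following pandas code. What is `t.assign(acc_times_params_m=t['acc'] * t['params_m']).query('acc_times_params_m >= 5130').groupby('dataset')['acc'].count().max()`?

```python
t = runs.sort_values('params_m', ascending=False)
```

3

sort by params_m descending:
       opt  params_m  acc dataset
7  rmsprop       896   18   mnist
5  rmsprop       887   90    imdb
1     adam       643   98      c4
0  adagrad       278   29   mnist
2     adam       272   77   cifar
3     adam       250   72   mnist
4  rmsprop        95   54   cifar
6     adam        32   80   mnist
add column acc_times_params_m = t['acc'] * t['params_m']:
       opt  params_m  acc dataset  acc_times_params_m
7  rmsprop       896   18   mnist               16128
5  rmsprop       887   90    imdb               79830
1     adam       643   98      c4               63014
0  adagrad       278   29   mnist                8062
2     adam       272   77   cifar               20944
3     adam       250   72   mnist               18000
4  rmsprop        95   54   cifar                5130
6     adam        32   80   mnist                2560
filter rows where acc_times_params_m >= 5130:
       opt  params_m  acc dataset  acc_times_params_m
7  rmsprop       896   18   mnist               16128
5  rmsprop       887   90    imdb               79830
1     adam       643   98      c4               63014
0  adagrad       278   29   mnist                8062
2     adam       272   77   cifar               20944
3     adam       250   72   mnist               18000
4  rmsprop        95   54   cifar                5130
group by dataset, count of acc:
dataset
c4       1
cifar    2
imdb     1
mnist    3
Name: acc, dtype: int64
Finally, max of the resulting series = 3.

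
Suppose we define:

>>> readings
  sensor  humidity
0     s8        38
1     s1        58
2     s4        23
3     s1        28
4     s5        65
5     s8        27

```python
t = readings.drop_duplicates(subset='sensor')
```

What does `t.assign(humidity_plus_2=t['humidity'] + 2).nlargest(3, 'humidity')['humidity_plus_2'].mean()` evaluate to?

drop duplicate sensor (keep=first):
  sensor  humidity
0     s8        38
1     s1        58
2     s4        23
4     s5        65
add column humidity_plus_2 = t['humidity'] + 2:
  sensor  humidity  humidity_plus_2
0     s8        38               40
1     s1        58               60
2     s4        23               25
4     s5        65               67
take 3 rows with largest humidity:
  sensor  humidity  humidity_plus_2
4     s5        65               67
1     s1        58               60
0     s8        38               40
So mean() = 55.6666666667.

55.6666666667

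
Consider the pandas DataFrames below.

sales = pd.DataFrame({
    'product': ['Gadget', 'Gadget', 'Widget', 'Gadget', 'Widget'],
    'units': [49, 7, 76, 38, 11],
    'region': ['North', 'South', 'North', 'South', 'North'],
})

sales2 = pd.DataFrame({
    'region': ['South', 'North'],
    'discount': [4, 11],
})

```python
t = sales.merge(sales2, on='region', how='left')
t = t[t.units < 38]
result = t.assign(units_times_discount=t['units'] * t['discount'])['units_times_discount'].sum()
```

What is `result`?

149

merge on 'region' (how='left') → 5 rows:
  product  units region  discount
0  Gadget     49  North        11
1  Gadget      7  South         4
2  Widget     76  North        11
3  Gadget     38  South         4
4  Widget     11  North        11
filter rows where units < 38:
  product  units region  discount
1  Gadget      7  South         4
4  Widget     11  North        11
add column units_times_discount = t['units'] * t['discount']:
  product  units region  discount  units_times_discount
1  Gadget      7  South         4                    28
4  Widget     11  North        11                   121
Taking the sum of column 'units_times_discount' gives 149.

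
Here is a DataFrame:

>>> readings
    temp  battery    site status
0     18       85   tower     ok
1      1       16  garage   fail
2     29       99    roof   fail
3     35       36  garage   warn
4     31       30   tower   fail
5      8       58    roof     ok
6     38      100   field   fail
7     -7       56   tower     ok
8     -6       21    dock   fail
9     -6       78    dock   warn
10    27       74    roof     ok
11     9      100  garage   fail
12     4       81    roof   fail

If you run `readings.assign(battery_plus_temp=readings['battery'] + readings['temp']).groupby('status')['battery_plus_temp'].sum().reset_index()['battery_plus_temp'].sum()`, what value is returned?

add column battery_plus_temp = readings['battery'] + readings['temp']:
    temp  battery    site status  battery_plus_temp
0     18       85   tower     ok                103
1      1       16  garage   fail                 17
2     29       99    roof   fail                128
3     35       36  garage   warn                 71
4     31       30   tower   fail                 61
5      8       58    roof     ok                 66
6     38      100   field   fail                138
7     -7       56   tower     ok                 49
8     -6       21    dock   fail                 15
9     -6       78    dock   warn                 72
10    27       74    roof     ok                101
11     9      100  garage   fail                109
12     4       81    roof   fail                 85
group by status, sum of battery_plus_temp:
status
fail    553
ok      319
warn    143
Name: battery_plus_temp, dtype: int64
reset_index():
  status  battery_plus_temp
0   fail                553
1     ok                319
2   warn                143

1015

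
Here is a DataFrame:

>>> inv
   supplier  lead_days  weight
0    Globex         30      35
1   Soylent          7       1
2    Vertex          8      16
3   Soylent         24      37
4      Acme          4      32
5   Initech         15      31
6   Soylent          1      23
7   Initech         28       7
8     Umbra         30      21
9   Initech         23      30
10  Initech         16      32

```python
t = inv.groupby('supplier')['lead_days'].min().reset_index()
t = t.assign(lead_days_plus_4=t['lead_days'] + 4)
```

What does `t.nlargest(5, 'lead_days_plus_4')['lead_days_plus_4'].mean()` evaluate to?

group by supplier, min of lead_days:
supplier
Acme        4
Globex     30
Initech    15
Soylent     1
Umbra      30
Vertex      8
Name: lead_days, dtype: int64
reset_index():
  supplier  lead_days
0     Acme          4
1   Globex         30
2  Initech         15
3  Soylent          1
4    Umbra         30
5   Vertex          8
add column lead_days_plus_4 = t['lead_days'] + 4:
  supplier  lead_days  lead_days_plus_4
0     Acme          4                 8
1   Globex         30                34
2  Initech         15                19
3  Soylent          1                 5
4    Umbra         30                34
5   Vertex          8                12
take 5 rows with largest lead_days_plus_4:
  supplier  lead_days  lead_days_plus_4
1   Globex         30                34
4    Umbra         30                34
2  Initech         15                19
5   Vertex          8                12
0     Acme          4                 8

21.4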